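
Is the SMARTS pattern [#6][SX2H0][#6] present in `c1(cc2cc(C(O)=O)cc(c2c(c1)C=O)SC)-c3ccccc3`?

The pattern [#6][SX2H0][#6] describes an aliphatic sulfur bridging two carbons with no H on the sulfur — a thioether.
The molecule carries a methylthio ether (-SCH3), whose atoms satisfy every constraint of the query, so the pattern matches.

Yes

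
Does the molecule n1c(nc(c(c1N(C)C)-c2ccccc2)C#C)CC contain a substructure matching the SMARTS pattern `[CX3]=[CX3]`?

No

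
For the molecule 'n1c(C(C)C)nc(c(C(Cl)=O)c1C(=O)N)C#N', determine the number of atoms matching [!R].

11

The query [!R] means: !R matches any atom not in a ring.
Check the 17 heavy atoms by environment: 2× n (aromatic, in 6-ring) → no; 4× c (aromatic, in 6-ring) → no; 6× C (acyclic) → match; 2× O (acyclic) → match; 1× Cl (acyclic) → match; 2× N (acyclic) → match.
Summing the matching environments: 6 + 2 + 1 + 2 = 11 matching atoms.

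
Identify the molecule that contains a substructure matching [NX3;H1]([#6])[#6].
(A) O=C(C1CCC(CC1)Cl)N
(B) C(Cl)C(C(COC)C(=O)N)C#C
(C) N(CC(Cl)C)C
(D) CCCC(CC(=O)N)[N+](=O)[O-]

C

[NX3;H1]([#6])[#6] describes a trivalent nitrogen with one H, bonded to two carbons (a secondary amine).
(A) has a primary amide (-C(=O)NH2) but the -C(=O)NH2 nitrogen has H2, not H1.
(B) has a primary amide (-C(=O)NH2) but the -C(=O)NH2 nitrogen has H2, not H1.
(C) contains an N-methylamino group (-NHCH3), which satisfies every atom and bond constraint.
(D) has a primary amide (-C(=O)NH2) but the -C(=O)NH2 nitrogen has H2, not H1.
So the answer is (C).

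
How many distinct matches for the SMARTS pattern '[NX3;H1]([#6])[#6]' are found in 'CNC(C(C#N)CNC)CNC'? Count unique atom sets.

[NX3;H1]([#6])[#6] is the SMARTS for a secondary amine: a trivalent nitrogen with one H, bonded to two carbons.
The molecule carries 3 separate instances of an N-methylamino group (-NHCH3) meeting every constraint; each maps to a distinct set of atoms, giving 3 matches.

3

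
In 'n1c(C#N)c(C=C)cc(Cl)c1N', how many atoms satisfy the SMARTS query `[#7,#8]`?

3

Check the 12 heavy atoms by environment: 1× n (aromatic) → match; 5× c (aromatic) → no; 3× C → no; 2× N → match; 1× Cl → no.
Summing the matching environments: 1 + 2 = 3 matching atoms.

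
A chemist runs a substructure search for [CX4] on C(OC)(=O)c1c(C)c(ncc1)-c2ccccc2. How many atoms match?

2

The query [CX4] means: C with X4: aliphatic carbon with exactly 4 total connections (bonds + H).
Check the 17 heavy atoms by environment: 1× n (aromatic, X2) → no; 11× c (aromatic, X3) → no; 1× C (X3) → no; 1× O (X1) → no; 1× O (X2) → no; 2× C (X4) → match.
That gives 2 matching atoms.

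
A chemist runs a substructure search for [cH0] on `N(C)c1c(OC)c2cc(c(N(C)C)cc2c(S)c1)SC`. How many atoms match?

The query [cH0] means: aromatic carbon with no attached hydrogen (substituted or ring-fusion).
Check the 20 heavy atoms by environment: 7× c (aromatic, H0) → match; 3× c (aromatic, H1) → no; 1× S (H0) → no; 5× C (H3) → no; 1× N (H0) → no; 1× S (H1) → no; 1× N (H1) → no; 1× O (H0) → no.
That gives 7 matching atoms.

7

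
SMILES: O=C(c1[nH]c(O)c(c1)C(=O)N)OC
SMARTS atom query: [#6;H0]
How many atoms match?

The query [#6;H0] means: any carbon with no attached hydrogen.
Check the 13 heavy atoms by environment: 1× n (aromatic, H1) → no; 3× c (aromatic, H0) → match; 1× c (aromatic, H1) → no; 1× O (H1) → no; 2× C (H0) → match; 3× O (H0) → no; 1× C (H3) → no; 1× N (H2) → no.
Summing the matching environments: 3 + 2 = 5 matching atoms.

5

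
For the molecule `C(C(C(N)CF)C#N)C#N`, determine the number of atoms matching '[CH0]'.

The query [CH0] means: aliphatic carbon with no attached hydrogen.
Check the 10 heavy atoms by environment: 2× C (H2) → no; 2× C (H1) → no; 2× C (H0) → match; 2× N (H0) → no; 1× N (H2) → no; 1× F (H0) → no.
That gives 2 matching atoms.

2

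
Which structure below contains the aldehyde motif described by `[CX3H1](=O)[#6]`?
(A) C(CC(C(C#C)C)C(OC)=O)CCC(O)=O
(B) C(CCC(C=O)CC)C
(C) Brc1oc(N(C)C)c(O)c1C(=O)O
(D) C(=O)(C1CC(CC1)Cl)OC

B

[CX3H1](=O)[#6] describes an sp2 carbon with one H, double-bonded to O and single-bonded to carbon (an aldehyde).
(A) has a methyl-ester group (-C(=O)OCH3) but the carbonyl carbon has H0, not H1.
(B) contains an aldehyde (-CHO), which satisfies every atom and bond constraint.
(C) has a carboxylic acid group (-C(=O)OH) but the carbonyl carbon has H0 and is bonded to O, not H1.
(D) has a methyl-ester group (-C(=O)OCH3) but the carbonyl carbon has H0, not H1.
So the answer is (B).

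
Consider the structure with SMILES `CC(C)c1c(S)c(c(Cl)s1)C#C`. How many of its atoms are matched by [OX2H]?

The query [OX2H] means: aliphatic oxygen with two connections, one of which is H — an -OH oxygen.
Check the 12 heavy atoms by environment: 1× s (aromatic, H0, X2) → no; 4× c (aromatic, H0, X3) → no; 1× C (H1, X4) → no; 2× C (H3, X4) → no; 1× C (H0, X2) → no; 1× C (H1, X2) → no; 1× Cl (H0, X1) → no; 1× S (H1, X2) → no.
No environment satisfies the query, so 0 matching atoms.

0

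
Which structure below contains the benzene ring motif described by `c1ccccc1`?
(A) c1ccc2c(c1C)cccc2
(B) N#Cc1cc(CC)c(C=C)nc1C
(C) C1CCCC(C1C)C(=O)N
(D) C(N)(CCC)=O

A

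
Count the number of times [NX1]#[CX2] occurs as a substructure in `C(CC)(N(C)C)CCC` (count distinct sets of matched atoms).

0

[NX1]#[CX2] is the SMARTS for a nitrile: a nitrogen triple-bonded to a two-connected carbon.
No fragment in the molecule satisfies every constraint, giving 0 matches.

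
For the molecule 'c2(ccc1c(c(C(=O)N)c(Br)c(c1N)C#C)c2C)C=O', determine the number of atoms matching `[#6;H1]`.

4

The query [#6;H1] means: any carbon bearing exactly one hydrogen.
Check the 20 heavy atoms by environment: 8× c (aromatic, H0) → no; 2× c (aromatic, H1) → match; 2× C (H0) → no; 2× O (H0) → no; 2× N (H2) → no; 2× C (H1) → match; 1× Br (H0) → no; 1× C (H3) → no.
Summing the matching environments: 2 + 2 = 4 matching atoms.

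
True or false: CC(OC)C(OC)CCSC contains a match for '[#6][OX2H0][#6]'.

The pattern [#6][OX2H0][#6] describes an aliphatic oxygen bridging two carbons with no H on the oxygen — an ether.
The molecule carries a methoxy ether (-OCH3), whose atoms satisfy every constraint of the query, so the pattern matches.

True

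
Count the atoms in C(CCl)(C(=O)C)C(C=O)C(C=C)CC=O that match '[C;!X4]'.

5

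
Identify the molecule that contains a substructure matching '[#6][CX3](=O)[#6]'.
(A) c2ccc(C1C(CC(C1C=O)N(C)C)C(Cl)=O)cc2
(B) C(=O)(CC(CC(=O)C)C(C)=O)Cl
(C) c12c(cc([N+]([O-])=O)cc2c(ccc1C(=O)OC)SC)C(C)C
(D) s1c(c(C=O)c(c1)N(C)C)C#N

[#6][CX3](=O)[#6] describes a carbonyl carbon (no H) flanked by two carbons (a ketone).
(A) has an aldehyde (-CHO) but the carbonyl carbon has H1, so it is not flanked by two carbons.
(B) contains an acetyl/ketone group (-C(=O)CH3), which satisfies every atom and bond constraint.
(C) has a methyl-ester group (-C(=O)OCH3) but one neighbour of the carbonyl carbon is O, not C.
(D) has an aldehyde (-CHO) but the carbonyl carbon has H1, so it is not flanked by two carbons.
So the answer is (B).

B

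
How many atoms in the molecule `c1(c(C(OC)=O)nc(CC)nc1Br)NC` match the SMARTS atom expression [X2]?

3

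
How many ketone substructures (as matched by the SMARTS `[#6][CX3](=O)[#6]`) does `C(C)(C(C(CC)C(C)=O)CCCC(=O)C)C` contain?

[#6][CX3](=O)[#6] is the SMARTS for a ketone: a carbonyl carbon (no H) flanked by two carbons.
The molecule carries 2 separate instances of an acetyl/ketone group (-C(=O)CH3) meeting every constraint; each maps to a distinct set of atoms, giving 2 matches.

2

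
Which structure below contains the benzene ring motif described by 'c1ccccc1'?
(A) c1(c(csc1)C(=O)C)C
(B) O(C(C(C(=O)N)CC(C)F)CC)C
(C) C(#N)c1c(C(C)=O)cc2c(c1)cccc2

C

c1ccccc1 describes six aromatic carbons in a ring (a benzene ring).
(A) has a methyl group (-CH3) but no six-membered all-carbon aromatic ring is present.
(B) has a methyl group (-CH3) but no six-membered all-carbon aromatic ring is present.
(C) contains the required atom environment, so the pattern matches.
So the answer is (C).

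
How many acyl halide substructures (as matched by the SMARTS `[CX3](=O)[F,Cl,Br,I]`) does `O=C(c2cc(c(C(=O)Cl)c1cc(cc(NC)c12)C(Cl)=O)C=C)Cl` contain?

3

[CX3](=O)[F,Cl,Br,I] is the SMARTS for an acyl halide: a carbonyl carbon bonded to a halogen.
The molecule carries 3 separate instances of an acyl chloride (-C(=O)Cl) meeting every constraint; each maps to a distinct set of atoms, giving 3 matches.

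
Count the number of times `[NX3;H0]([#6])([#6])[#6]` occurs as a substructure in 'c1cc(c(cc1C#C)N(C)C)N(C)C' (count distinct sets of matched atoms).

2

[NX3;H0]([#6])([#6])[#6] is the SMARTS for a tertiary amine: a trivalent nitrogen with no H, bonded to three carbons.
The molecule carries 2 separate instances of a dimethylamino group (-N(CH3)2) meeting every constraint; each maps to a distinct set of atoms, giving 2 matches.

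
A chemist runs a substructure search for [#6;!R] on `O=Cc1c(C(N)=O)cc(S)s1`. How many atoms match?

The query [#6;!R] means: carbon not in any ring.
Check the 11 heavy atoms by environment: 1× s (aromatic, in 5-ring) → no; 4× c (aromatic, in 5-ring) → no; 2× C (acyclic) → match; 2× O (acyclic) → no; 1× N (acyclic) → no; 1× S (acyclic) → no.
That gives 2 matching atoms.

2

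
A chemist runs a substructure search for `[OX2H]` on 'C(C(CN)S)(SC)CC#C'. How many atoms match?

0

The query [OX2H] means: aliphatic oxygen with two connections, one of which is H — an -OH oxygen.
Check the 10 heavy atoms by environment: 2× C (H2, X4) → no; 2× C (H1, X4) → no; 1× S (H1, X2) → no; 1× N (H2, X3) → no; 1× C (H0, X2) → no; 1× C (H1, X2) → no; 1× S (H0, X2) → no; 1× C (H3, X4) → no.
No environment satisfies the query, so 0 matching atoms.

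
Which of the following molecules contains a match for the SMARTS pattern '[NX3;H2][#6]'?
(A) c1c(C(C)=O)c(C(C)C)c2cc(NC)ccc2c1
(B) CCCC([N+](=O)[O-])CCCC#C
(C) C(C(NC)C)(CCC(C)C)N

C

[NX3;H2][#6] describes a trivalent nitrogen with two H attached to carbon (a primary amine).
(A) has an N-methylamino group (-NHCH3) but the nitrogen bears two carbons and only one H (H1), not H2.
(B) has a nitro group (-[N+](=O)[O-]) but the nitrogen is [N+] with no H, not NX3H2.
(C) contains a primary amino group (-NH2), which satisfies every atom and bond constraint.
So the answer is (C).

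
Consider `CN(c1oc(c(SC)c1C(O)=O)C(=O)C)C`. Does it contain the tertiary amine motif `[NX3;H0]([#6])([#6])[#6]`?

Yes

The pattern [NX3;H0]([#6])([#6])[#6] describes a trivalent nitrogen with no H, bonded to three carbons — a tertiary amine.
The molecule carries a dimethylamino group (-N(CH3)2), whose atoms satisfy every constraint of the query, so the pattern matches.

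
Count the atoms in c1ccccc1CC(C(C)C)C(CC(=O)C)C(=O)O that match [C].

10

The query [C] means: uppercase C matches aliphatic (non-aromatic) carbon only.
Check the 19 heavy atoms by environment: 10× C → match; 6× c (aromatic) → no; 3× O → no.
That gives 10 matching atoms.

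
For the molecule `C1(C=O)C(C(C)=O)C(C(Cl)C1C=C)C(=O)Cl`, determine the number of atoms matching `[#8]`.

The query [#8] means: #8 matches any oxygen atom.
Check the 16 heavy atoms by environment: 11× C → no; 3× O → match; 2× Cl → no.
That gives 3 matching atoms.

3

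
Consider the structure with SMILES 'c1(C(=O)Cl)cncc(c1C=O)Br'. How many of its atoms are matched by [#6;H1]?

The query [#6;H1] means: any carbon bearing exactly one hydrogen.
Check the 12 heavy atoms by environment: 1× n (aromatic, H0) → no; 2× c (aromatic, H1) → match; 3× c (aromatic, H0) → no; 1× C (H1) → match; 2× O (H0) → no; 1× C (H0) → no; 1× Cl (H0) → no; 1× Br (H0) → no.
Summing the matching environments: 2 + 1 = 3 matching atoms.

3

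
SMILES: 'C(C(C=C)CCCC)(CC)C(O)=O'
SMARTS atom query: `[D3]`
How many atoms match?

3

Check the 13 heavy atoms by environment: 5× C (D2) → no; 3× C (D3) → match; 3× C (D1) → no; 2× O (D1) → no.
That gives 3 matching atoms.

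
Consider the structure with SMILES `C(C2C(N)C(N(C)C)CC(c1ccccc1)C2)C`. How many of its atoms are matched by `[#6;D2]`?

8

The query [#6;D2] means: any carbon bonded to exactly two heavy atoms.
Check the 18 heavy atoms by environment: 4× C (D3) → no; 3× C (D2) → match; 1× N (D1) → no; 1× c (aromatic, D3) → no; 5× c (aromatic, D2) → match; 1× N (D3) → no; 3× C (D1) → no.
Summing the matching environments: 3 + 5 = 8 matching atoms.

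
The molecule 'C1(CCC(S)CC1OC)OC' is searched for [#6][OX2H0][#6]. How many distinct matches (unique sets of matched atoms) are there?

[#6][OX2H0][#6] is the SMARTS for an ether: an aliphatic oxygen bridging two carbons with no H on the oxygen.
The molecule carries 2 separate instances of a methoxy ether (-OCH3) meeting every constraint; each maps to a distinct set of atoms, giving 2 matches.

2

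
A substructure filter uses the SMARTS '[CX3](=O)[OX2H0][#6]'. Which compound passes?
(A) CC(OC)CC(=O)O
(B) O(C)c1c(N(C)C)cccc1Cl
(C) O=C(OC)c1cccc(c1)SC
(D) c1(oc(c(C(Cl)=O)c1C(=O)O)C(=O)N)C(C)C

[CX3](=O)[OX2H0][#6] describes a carbonyl carbon bonded to an oxygen that is itself bonded to carbon (no H on that O) (an ester).
(A) has a methoxy ether (-OCH3) but the ether oxygen is not adjacent to a C=O carbon.
(B) has a methoxy ether (-OCH3) but the ether oxygen is not adjacent to a C=O carbon.
(C) contains a methyl-ester group (-C(=O)OCH3), which satisfies every atom and bond constraint.
(D) has a primary amide (-C(=O)NH2) but the carbonyl is bonded to N, not to an O-C linkage.
So the answer is (C).

C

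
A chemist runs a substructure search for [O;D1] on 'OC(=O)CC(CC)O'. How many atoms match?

3

The query [O;D1] means: aliphatic oxygen bonded to exactly one heavy atom.
Check the 8 heavy atoms by environment: 2× C (D2) → no; 2× C (D3) → no; 1× C (D1) → no; 3× O (D1) → match.
That gives 3 matching atoms.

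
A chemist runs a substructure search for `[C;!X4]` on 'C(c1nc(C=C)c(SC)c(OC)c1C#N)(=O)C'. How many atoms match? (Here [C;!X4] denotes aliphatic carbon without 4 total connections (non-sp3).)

4

Check the 17 heavy atoms by environment: 1× n (aromatic, X2) → no; 5× c (aromatic, X3) → no; 1× S (X2) → no; 3× C (X4) → no; 3× C (X3) → match; 1× O (X1) → no; 1× O (X2) → no; 1× C (X2) → match; 1× N (X1) → no.
Summing the matching environments: 3 + 1 = 4 matching atoms.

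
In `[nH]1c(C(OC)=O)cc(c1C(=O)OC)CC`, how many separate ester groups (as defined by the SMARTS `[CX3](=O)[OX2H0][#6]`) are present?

2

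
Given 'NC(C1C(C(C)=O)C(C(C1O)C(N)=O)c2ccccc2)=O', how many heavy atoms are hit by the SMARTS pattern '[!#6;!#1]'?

6

The query [!#6;!#1] means: not carbon and not hydrogen — any heteroatom.
Check the 21 heavy atoms by environment: 9× C → no; 4× O → match; 2× N → match; 6× c (aromatic) → no.
Summing the matching environments: 4 + 2 = 6 matching atoms.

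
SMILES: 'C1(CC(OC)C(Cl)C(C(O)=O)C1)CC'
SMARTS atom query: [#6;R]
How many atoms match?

6

The query [#6;R] means: carbon that is part of a ring.
Check the 14 heavy atoms by environment: 6× C (in 6-ring) → match; 3× O (acyclic) → no; 4× C (acyclic) → no; 1× Cl (acyclic) → no.
That gives 6 matching atoms.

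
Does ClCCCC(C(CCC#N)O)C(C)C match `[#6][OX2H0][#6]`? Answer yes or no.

The pattern [#6][OX2H0][#6] describes an aliphatic oxygen bridging two carbons with no H on the oxygen — an ether.
The closest candidate here is a hydroxyl group (-OH), but the oxygen has H1, not H0 bridging two carbons. No other fragment satisfies the full query, so there is no match.

No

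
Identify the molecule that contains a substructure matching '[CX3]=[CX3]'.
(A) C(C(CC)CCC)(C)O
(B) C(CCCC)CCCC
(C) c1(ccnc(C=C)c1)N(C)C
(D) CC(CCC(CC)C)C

[CX3]=[CX3] describes a non-aromatic C=C double bond between two sp2 carbons (an alkene).
(A) has an ethyl group (-CH2CH3) but its C-C bond is a single bond between CX4 carbons, not CX3=CX3.
(B) has an ethyl group (-CH2CH3) but its C-C bond is a single bond between CX4 carbons, not CX3=CX3.
(C) contains a vinyl group (-CH=CH2), which satisfies every atom and bond constraint.
(D) has an ethyl group (-CH2CH3) but its C-C bond is a single bond between CX4 carbons, not CX3=CX3.
So the answer is (C).

C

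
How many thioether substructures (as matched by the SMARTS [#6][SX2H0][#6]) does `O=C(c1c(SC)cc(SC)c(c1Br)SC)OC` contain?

3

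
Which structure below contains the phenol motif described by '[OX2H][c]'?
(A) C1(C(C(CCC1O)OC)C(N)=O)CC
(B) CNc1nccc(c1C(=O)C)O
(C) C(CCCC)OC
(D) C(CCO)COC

[OX2H][c] describes a hydroxyl oxygen attached to an aromatic carbon (a phenol).
(A) has a hydroxyl group (-OH) but the -OH is on an aliphatic carbon, not an aromatic c.
(B) contains a hydroxyl group (-OH), which satisfies every atom and bond constraint.
(C) has a methoxy ether (-OCH3) but the oxygen has H0, not H1.
(D) has a hydroxyl group (-OH) but the -OH is on an aliphatic carbon, not an aromatic c.
So the answer is (B).

B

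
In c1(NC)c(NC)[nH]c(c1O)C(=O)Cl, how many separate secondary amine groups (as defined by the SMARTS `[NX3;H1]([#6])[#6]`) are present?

[NX3;H1]([#6])[#6] is the SMARTS for a secondary amine: a trivalent nitrogen with one H, bonded to two carbons.
The molecule carries 2 separate instances of an N-methylamino group (-NHCH3) meeting every constraint; each maps to a distinct set of atoms, giving 2 matches.

2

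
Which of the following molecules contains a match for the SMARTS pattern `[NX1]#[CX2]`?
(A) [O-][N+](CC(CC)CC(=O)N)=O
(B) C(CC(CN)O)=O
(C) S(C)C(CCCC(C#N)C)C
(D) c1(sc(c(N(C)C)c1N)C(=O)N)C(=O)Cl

C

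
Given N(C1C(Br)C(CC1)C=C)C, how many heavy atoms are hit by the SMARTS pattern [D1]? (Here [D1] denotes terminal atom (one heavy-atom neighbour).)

3

The query [D1] means: atom with exactly one heavy-atom neighbour (degree 1).
Check the 10 heavy atoms by environment: 3× C (D3) → no; 3× C (D2) → no; 2× C (D1) → match; 1× N (D2) → no; 1× Br (D1) → match.
Summing the matching environments: 2 + 1 = 3 matching atoms.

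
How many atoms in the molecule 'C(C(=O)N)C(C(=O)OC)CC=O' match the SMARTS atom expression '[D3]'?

The query [D3] means: atom with exactly three heavy-atom neighbours.
Check the 12 heavy atoms by environment: 3× C (D2) → no; 3× C (D3) → match; 3× O (D1) → no; 1× N (D1) → no; 1× O (D2) → no; 1× C (D1) → no.
That gives 3 matching atoms.

3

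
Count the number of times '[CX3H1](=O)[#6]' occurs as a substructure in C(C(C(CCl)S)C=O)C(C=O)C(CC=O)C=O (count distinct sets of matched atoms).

[CX3H1](=O)[#6] is the SMARTS for an aldehyde: an sp2 carbon with one H, double-bonded to O and single-bonded to carbon.
The molecule carries 4 separate instances of an aldehyde (-CHO) meeting every constraint; each maps to a distinct set of atoms, giving 4 matches.

4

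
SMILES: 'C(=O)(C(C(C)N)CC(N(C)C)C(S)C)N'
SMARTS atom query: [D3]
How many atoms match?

6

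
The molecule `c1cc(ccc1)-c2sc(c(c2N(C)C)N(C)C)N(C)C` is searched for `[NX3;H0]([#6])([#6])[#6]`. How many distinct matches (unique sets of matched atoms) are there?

[NX3;H0]([#6])([#6])[#6] is the SMARTS for a tertiary amine: a trivalent nitrogen with no H, bonded to three carbons.
The molecule carries 3 separate instances of a dimethylamino group (-N(CH3)2) meeting every constraint; each maps to a distinct set of atoms, giving 3 matches.

3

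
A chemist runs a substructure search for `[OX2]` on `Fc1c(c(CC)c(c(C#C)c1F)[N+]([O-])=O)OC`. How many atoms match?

1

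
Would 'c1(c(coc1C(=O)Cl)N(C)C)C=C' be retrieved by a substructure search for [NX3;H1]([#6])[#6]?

No

The pattern [NX3;H1]([#6])[#6] describes a trivalent nitrogen with one H, bonded to two carbons — a secondary amine.
The closest candidate here is a dimethylamino group (-N(CH3)2), but the nitrogen has H0, not H1. No other fragment satisfies the full query, so there is no match.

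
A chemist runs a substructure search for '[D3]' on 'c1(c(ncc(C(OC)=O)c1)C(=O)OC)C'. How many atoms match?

The query [D3] means: atom with exactly three heavy-atom neighbours.
Check the 15 heavy atoms by environment: 1× n (aromatic, D2) → no; 2× c (aromatic, D2) → no; 3× c (aromatic, D3) → match; 2× C (D3) → match; 2× O (D1) → no; 2× O (D2) → no; 3× C (D1) → no.
Summing the matching environments: 3 + 2 = 5 matching atoms.

5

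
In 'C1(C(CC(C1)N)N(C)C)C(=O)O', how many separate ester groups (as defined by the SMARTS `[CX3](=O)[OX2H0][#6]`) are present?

[CX3](=O)[OX2H0][#6] is the SMARTS for an ester: a carbonyl carbon bonded to an oxygen that is itself bonded to carbon (no H on that O).
The molecule has a carboxylic acid group (-C(=O)OH), but the singly-bonded O carries H (OX2H1, not H0); nothing else fits, so there are 0 matches.

0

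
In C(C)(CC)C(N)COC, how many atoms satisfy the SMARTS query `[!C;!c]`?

2

The query [!C;!c] means: neither aliphatic nor aromatic carbon — same as [!#6].
Check the 9 heavy atoms by environment: 7× C → no; 1× N → match; 1× O → match.
Summing the matching environments: 1 + 1 = 2 matching atoms.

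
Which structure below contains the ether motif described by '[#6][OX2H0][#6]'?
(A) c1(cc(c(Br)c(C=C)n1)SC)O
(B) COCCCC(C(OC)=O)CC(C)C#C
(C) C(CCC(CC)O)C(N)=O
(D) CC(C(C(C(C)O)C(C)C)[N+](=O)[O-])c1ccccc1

B

[#6][OX2H0][#6] describes an aliphatic oxygen bridging two carbons with no H on the oxygen (an ether).
(A) has a hydroxyl group (-OH) but the oxygen has H1, not H0 bridging two carbons.
(B) contains a methoxy ether (-OCH3), which satisfies every atom and bond constraint.
(C) has a hydroxyl group (-OH) but the oxygen has H1, not H0 bridging two carbons.
(D) has a hydroxyl group (-OH) but the oxygen has H1, not H0 bridging two carbons.
So the answer is (B).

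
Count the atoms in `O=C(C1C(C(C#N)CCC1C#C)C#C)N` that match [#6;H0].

4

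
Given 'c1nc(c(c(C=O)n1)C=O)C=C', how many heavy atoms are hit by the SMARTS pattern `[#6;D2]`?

4

Check the 12 heavy atoms by environment: 2× n (aromatic, D2) → no; 1× c (aromatic, D2) → match; 3× c (aromatic, D3) → no; 3× C (D2) → match; 2× O (D1) → no; 1× C (D1) → no.
Summing the matching environments: 1 + 3 = 4 matching atoms.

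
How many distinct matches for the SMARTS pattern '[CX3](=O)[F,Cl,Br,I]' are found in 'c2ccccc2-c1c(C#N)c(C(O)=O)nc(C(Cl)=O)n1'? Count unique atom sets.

1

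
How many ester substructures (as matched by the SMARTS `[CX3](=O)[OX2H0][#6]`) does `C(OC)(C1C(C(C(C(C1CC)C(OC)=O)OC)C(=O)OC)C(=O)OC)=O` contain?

[CX3](=O)[OX2H0][#6] is the SMARTS for an ester: a carbonyl carbon bonded to an oxygen that is itself bonded to carbon (no H on that O).
The molecule carries 4 separate instances of a methyl-ester group (-C(=O)OCH3) meeting every constraint; each maps to a distinct set of atoms, giving 4 matches.

4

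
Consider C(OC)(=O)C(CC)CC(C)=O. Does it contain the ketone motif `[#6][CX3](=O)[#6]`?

The pattern [#6][CX3](=O)[#6] describes a carbonyl carbon (no H) flanked by two carbons — a ketone.
The molecule carries an acetyl/ketone group (-C(=O)CH3), whose atoms satisfy every constraint of the query, so the pattern matches.

Yes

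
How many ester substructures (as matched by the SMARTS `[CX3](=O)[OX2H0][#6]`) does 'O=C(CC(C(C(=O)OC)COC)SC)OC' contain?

2

[CX3](=O)[OX2H0][#6] is the SMARTS for an ester: a carbonyl carbon bonded to an oxygen that is itself bonded to carbon (no H on that O).
The molecule carries 2 separate instances of a methyl-ester group (-C(=O)OCH3) meeting every constraint; each maps to a distinct set of atoms, giving 2 matches.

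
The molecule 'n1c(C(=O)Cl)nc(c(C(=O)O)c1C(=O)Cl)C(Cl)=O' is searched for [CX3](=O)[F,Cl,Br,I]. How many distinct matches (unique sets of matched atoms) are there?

3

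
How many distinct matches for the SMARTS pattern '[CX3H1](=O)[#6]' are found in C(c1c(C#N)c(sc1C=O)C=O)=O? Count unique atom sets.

3

[CX3H1](=O)[#6] is the SMARTS for an aldehyde: an sp2 carbon with one H, double-bonded to O and single-bonded to carbon.
The molecule carries 3 separate instances of an aldehyde (-CHO) meeting every constraint; each maps to a distinct set of atoms, giving 3 matches.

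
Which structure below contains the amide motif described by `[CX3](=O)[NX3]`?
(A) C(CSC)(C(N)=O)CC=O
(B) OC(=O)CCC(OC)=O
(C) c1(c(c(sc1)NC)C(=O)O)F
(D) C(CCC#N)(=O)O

[CX3](=O)[NX3] describes a carbonyl carbon bonded to a trivalent nitrogen (an amide).
(A) contains a primary amide (-C(=O)NH2), which satisfies every atom and bond constraint.
(B) has a carboxylic acid group (-C(=O)OH) but the carbonyl is bonded to O, not to an NX3 nitrogen.
(C) has a carboxylic acid group (-C(=O)OH) but the carbonyl is bonded to O, not to an NX3 nitrogen.
(D) has a nitrile (-C#N) but the nitrile N is NX1 (triple-bonded), not NX3.
So the answer is (A).

A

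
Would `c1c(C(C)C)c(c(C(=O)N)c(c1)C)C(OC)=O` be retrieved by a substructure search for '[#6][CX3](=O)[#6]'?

No

The pattern [#6][CX3](=O)[#6] describes a carbonyl carbon (no H) flanked by two carbons — a ketone.
The closest candidate here is a methyl-ester group (-C(=O)OCH3), but one neighbour of the carbonyl carbon is O, not C. No other fragment satisfies the full query, so there is no match.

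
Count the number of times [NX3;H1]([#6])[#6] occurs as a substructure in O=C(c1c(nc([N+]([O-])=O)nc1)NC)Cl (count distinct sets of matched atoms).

1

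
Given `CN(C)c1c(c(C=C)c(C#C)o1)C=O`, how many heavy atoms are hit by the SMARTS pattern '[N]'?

1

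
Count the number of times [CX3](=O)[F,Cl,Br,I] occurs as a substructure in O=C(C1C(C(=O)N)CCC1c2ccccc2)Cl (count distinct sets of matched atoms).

1

[CX3](=O)[F,Cl,Br,I] is the SMARTS for an acyl halide: a carbonyl carbon bonded to a halogen.
Exactly one fragment in the molecule meets all constraints, giving 1 match.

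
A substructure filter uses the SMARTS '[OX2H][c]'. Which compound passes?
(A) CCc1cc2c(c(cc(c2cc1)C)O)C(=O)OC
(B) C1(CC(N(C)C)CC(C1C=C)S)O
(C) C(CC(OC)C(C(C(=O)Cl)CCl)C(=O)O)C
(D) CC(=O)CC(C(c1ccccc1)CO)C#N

[OX2H][c] describes a hydroxyl oxygen attached to an aromatic carbon (a phenol).
(A) contains a hydroxyl group (-OH), which satisfies every atom and bond constraint.
(B) has a hydroxyl group (-OH) but the -OH is on an aliphatic carbon, not an aromatic c.
(C) has a methoxy ether (-OCH3) but the oxygen has H0, not H1.
(D) has a hydroxyl group (-OH) but the -OH is on an aliphatic carbon, not an aromatic c.
So the answer is (A).

A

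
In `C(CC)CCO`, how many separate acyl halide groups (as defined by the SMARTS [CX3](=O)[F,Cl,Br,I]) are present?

[CX3](=O)[F,Cl,Br,I] is the SMARTS for an acyl halide: a carbonyl carbon bonded to a halogen.
No fragment in the molecule satisfies every constraint, giving 0 matches.

0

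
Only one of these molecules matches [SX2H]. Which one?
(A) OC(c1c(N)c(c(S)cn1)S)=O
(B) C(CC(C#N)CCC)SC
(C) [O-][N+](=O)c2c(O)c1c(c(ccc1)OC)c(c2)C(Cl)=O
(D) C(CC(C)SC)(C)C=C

[SX2H] describes an aliphatic sulfur with two connections, one being H (a thiol).
(A) contains a thiol (-SH), which satisfies every atom and bond constraint.
(B) has a methylthio ether (-SCH3) but the sulfur has H0 (bonded to two carbons), not H1.
(C) has a hydroxyl group (-OH) but it is an -OH, not an -SH.
(D) has a methylthio ether (-SCH3) but the sulfur has H0 (bonded to two carbons), not H1.
So the answer is (A).

A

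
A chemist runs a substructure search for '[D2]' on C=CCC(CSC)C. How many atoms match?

4

The query [D2] means: atom with exactly two heavy-atom neighbours.
Check the 8 heavy atoms by environment: 3× C (D2) → match; 1× C (D3) → no; 3× C (D1) → no; 1× S (D2) → match.
Summing the matching environments: 3 + 1 = 4 matching atoms.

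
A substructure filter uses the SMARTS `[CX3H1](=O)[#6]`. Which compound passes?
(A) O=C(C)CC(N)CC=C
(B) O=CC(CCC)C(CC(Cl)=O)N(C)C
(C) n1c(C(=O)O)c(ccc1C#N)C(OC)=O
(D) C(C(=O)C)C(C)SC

[CX3H1](=O)[#6] describes an sp2 carbon with one H, double-bonded to O and single-bonded to carbon (an aldehyde).
(A) has an acetyl/ketone group (-C(=O)CH3) but the carbonyl carbon has H0 (two carbon neighbours), not H1.
(B) contains an aldehyde (-CHO), which satisfies every atom and bond constraint.
(C) has a methyl-ester group (-C(=O)OCH3) but the carbonyl carbon has H0, not H1.
(D) has an acetyl/ketone group (-C(=O)CH3) but the carbonyl carbon has H0 (two carbon neighbours), not H1.
So the answer is (B).

B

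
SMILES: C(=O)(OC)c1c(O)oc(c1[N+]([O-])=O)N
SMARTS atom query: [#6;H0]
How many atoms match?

5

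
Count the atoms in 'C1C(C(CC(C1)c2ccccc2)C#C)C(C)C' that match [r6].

12

Check the 17 heavy atoms by environment: 6× C (in 6-ring) → match; 5× C (acyclic) → no; 6× c (aromatic, in 6-ring) → match.
Summing the matching environments: 6 + 6 = 12 matching atoms.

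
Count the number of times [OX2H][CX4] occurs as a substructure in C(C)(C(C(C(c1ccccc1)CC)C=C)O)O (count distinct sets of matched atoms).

[OX2H][CX4] is the SMARTS for an aliphatic alcohol: a hydroxyl oxygen bound to an sp3 (X4) carbon.
The molecule carries 2 separate instances of a hydroxyl group (-OH) meeting every constraint; each maps to a distinct set of atoms, giving 2 matches.

2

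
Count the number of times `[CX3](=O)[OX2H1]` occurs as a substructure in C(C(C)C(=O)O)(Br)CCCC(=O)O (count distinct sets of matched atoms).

[CX3](=O)[OX2H1] is the SMARTS for a carboxylic acid: an sp2 carbon double-bonded to O and single-bonded to an -OH oxygen.
The molecule carries 2 separate instances of a carboxylic acid group (-C(=O)OH) meeting every constraint; each maps to a distinct set of atoms, giving 2 matches.

2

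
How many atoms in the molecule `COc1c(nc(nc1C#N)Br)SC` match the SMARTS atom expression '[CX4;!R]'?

The query [CX4;!R] means: aliphatic carbon with four total connections, not in a ring.
Check the 13 heavy atoms by environment: 2× n (aromatic, X2, in 6-ring) → no; 4× c (aromatic, X3, in 6-ring) → no; 1× Br (X1, acyclic) → no; 1× O (X2, acyclic) → no; 2× C (X4, acyclic) → match; 1× C (X2, acyclic) → no; 1× N (X1, acyclic) → no; 1× S (X2, acyclic) → no.
That gives 2 matching atoms.

2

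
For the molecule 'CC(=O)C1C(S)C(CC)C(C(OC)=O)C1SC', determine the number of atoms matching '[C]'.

12

Check the 17 heavy atoms by environment: 12× C → match; 2× S → no; 3× O → no.
That gives 12 matching atoms.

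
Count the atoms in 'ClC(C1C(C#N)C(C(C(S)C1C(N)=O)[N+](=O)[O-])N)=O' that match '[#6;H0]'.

Check the 19 heavy atoms by environment: 6× C (H1) → no; 1× N (charge +1, H0) → no; 1× O (charge -1, H0) → no; 3× O (H0) → no; 3× C (H0) → match; 1× N (H0) → no; 2× N (H2) → no; 1× S (H1) → no; 1× Cl (H0) → no.
That gives 3 matching atoms.

3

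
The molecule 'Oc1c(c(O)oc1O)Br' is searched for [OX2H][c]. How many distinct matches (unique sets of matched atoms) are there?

[OX2H][c] is the SMARTS for a phenol: a hydroxyl oxygen attached to an aromatic carbon.
The molecule carries 3 separate instances of a hydroxyl group (-OH) meeting every constraint; each maps to a distinct set of atoms, giving 3 matches.

3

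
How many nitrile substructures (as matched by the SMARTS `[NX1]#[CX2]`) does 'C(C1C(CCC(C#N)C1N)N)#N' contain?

2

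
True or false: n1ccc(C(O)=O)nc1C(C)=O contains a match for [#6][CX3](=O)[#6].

True

The pattern [#6][CX3](=O)[#6] describes a carbonyl carbon (no H) flanked by two carbons — a ketone.
The molecule carries an acetyl/ketone group (-C(=O)CH3), whose atoms satisfy every constraint of the query, so the pattern matches.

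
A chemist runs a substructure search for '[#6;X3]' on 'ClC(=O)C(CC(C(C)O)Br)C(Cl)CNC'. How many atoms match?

1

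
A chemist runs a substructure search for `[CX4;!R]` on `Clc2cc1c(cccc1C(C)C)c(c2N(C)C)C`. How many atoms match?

6

The query [CX4;!R] means: aliphatic carbon with four total connections, not in a ring.
Check the 18 heavy atoms by environment: 10× c (aromatic, X3, in 6-ring) → no; 1× Cl (X1, acyclic) → no; 6× C (X4, acyclic) → match; 1× N (X3, acyclic) → no.
That gives 6 matching atoms.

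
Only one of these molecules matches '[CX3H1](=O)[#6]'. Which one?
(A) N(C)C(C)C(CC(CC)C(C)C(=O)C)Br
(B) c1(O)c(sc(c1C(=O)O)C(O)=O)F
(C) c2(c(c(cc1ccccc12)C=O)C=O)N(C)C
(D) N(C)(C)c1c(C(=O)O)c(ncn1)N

[CX3H1](=O)[#6] describes an sp2 carbon with one H, double-bonded to O and single-bonded to carbon (an aldehyde).
(A) has an acetyl/ketone group (-C(=O)CH3) but the carbonyl carbon has H0 (two carbon neighbours), not H1.
(B) has a carboxylic acid group (-C(=O)OH) but the carbonyl carbon has H0 and is bonded to O, not H1.
(C) contains an aldehyde (-CHO), which satisfies every atom and bond constraint.
(D) has a carboxylic acid group (-C(=O)OH) but the carbonyl carbon has H0 and is bonded to O, not H1.
So the answer is (C).

C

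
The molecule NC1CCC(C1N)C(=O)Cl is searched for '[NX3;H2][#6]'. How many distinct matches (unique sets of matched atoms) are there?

2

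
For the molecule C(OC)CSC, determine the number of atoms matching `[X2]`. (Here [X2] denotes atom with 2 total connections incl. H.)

2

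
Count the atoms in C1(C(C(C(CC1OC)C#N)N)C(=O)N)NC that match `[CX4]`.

The query [CX4] means: C with X4: aliphatic carbon with exactly 4 total connections (bonds + H).
Check the 16 heavy atoms by environment: 8× C (X4) → match; 3× N (X3) → no; 1× O (X2) → no; 1× C (X2) → no; 1× N (X1) → no; 1× C (X3) → no; 1× O (X1) → no.
That gives 8 matching atoms.

8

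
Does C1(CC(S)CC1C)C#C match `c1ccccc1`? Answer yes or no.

No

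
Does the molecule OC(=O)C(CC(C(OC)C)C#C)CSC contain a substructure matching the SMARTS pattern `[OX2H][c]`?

No

The pattern [OX2H][c] describes a hydroxyl oxygen attached to an aromatic carbon — a phenol.
The closest candidate here is a methoxy ether (-OCH3), but the oxygen has H0, not H1. No other fragment satisfies the full query, so there is no match.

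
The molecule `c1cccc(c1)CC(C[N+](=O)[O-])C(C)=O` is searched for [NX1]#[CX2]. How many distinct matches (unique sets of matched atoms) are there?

[NX1]#[CX2] is the SMARTS for a nitrile: a nitrogen triple-bonded to a two-connected carbon.
The molecule has a nitro group (-[N+](=O)[O-]), but there is no C#N triple bond; nothing else fits, so there are 0 matches.

0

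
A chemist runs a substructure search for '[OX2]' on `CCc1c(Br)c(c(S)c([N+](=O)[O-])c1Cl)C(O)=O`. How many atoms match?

1

The query [OX2] means: aliphatic oxygen with two total connections — ether, hydroxyl, or ester single-bond O.
Check the 17 heavy atoms by environment: 6× c (aromatic, X3) → no; 1× Br (X1) → no; 2× C (X4) → no; 1× S (X2) → no; 1× Cl (X1) → no; 1× N (charge +1, X3) → no; 1× O (charge -1, X1) → no; 2× O (X1) → no; 1× C (X3) → no; 1× O (X2) → match.
That gives 1 matching atom.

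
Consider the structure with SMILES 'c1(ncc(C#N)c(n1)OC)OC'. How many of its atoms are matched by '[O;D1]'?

0

The query [O;D1] means: aliphatic oxygen bonded to exactly one heavy atom.
Check the 12 heavy atoms by environment: 2× n (aromatic, D2) → no; 3× c (aromatic, D3) → no; 1× c (aromatic, D2) → no; 1× C (D2) → no; 1× N (D1) → no; 2× O (D2) → no; 2× C (D1) → no.
No environment satisfies the query, so 0 matching atoms.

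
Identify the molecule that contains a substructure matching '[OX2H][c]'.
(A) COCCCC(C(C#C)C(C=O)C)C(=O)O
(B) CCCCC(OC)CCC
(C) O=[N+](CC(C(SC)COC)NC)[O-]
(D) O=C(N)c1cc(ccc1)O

D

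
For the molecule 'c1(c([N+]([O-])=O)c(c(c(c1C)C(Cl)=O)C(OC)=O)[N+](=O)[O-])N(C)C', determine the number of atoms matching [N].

3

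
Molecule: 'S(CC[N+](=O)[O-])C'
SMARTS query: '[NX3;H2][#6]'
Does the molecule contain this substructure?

No

The pattern [NX3;H2][#6] describes a trivalent nitrogen with two H attached to carbon — a primary amine.
The closest candidate here is a nitro group (-[N+](=O)[O-]), but the nitrogen is [N+] with no H, not NX3H2. No other fragment satisfies the full query, so there is no match.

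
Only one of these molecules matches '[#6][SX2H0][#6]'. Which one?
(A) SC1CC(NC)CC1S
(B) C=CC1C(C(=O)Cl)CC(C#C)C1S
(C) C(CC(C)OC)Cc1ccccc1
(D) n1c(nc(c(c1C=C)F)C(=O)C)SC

D

[#6][SX2H0][#6] describes an aliphatic sulfur bridging two carbons with no H on the sulfur (a thioether).
(A) has a thiol (-SH) but the sulfur has H1, not H0 bridging two carbons.
(B) has a thiol (-SH) but the sulfur has H1, not H0 bridging two carbons.
(C) has a methoxy ether (-OCH3) but the bridging atom is O, not S.
(D) contains a methylthio ether (-SCH3), which satisfies every atom and bond constraint.
So the answer is (D).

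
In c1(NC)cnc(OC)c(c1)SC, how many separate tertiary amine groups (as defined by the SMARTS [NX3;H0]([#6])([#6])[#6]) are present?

0

[NX3;H0]([#6])([#6])[#6] is the SMARTS for a tertiary amine: a trivalent nitrogen with no H, bonded to three carbons.
The molecule has an N-methylamino group (-NHCH3), but the nitrogen still has one H (H1), not H0; nothing else fits, so there are 0 matches.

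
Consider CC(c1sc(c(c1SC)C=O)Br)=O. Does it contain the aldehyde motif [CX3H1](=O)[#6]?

The pattern [CX3H1](=O)[#6] describes an sp2 carbon with one H, double-bonded to O and single-bonded to carbon — an aldehyde.
The molecule carries an aldehyde (-CHO), whose atoms satisfy every constraint of the query, so the pattern matches.

Yes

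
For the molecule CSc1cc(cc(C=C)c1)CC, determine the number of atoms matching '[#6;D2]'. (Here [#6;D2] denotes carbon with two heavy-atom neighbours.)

5

The query [#6;D2] means: any carbon bonded to exactly two heavy atoms.
Check the 12 heavy atoms by environment: 3× c (aromatic, D3) → no; 3× c (aromatic, D2) → match; 2× C (D2) → match; 3× C (D1) → no; 1× S (D2) → no.
Summing the matching environments: 3 + 2 = 5 matching atoms.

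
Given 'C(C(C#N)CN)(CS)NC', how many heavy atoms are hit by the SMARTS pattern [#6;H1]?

2

The query [#6;H1] means: any carbon bearing exactly one hydrogen.
Check the 10 heavy atoms by environment: 2× C (H2) → no; 2× C (H1) → match; 1× C (H0) → no; 1× N (H0) → no; 1× N (H1) → no; 1× C (H3) → no; 1× N (H2) → no; 1× S (H1) → no.
That gives 2 matching atoms.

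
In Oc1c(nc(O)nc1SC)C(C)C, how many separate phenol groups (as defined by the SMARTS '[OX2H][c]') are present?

2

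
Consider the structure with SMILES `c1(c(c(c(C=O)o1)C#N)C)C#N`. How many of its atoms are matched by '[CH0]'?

The query [CH0] means: aliphatic carbon with no attached hydrogen.
Check the 12 heavy atoms by environment: 1× o (aromatic, H0) → no; 4× c (aromatic, H0) → no; 2× C (H0) → match; 2× N (H0) → no; 1× C (H3) → no; 1× C (H1) → no; 1× O (H0) → no.
That gives 2 matching atoms.

2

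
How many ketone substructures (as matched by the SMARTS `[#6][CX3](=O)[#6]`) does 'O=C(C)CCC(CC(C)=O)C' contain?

2

[#6][CX3](=O)[#6] is the SMARTS for a ketone: a carbonyl carbon (no H) flanked by two carbons.
The molecule carries 2 separate instances of an acetyl/ketone group (-C(=O)CH3) meeting every constraint; each maps to a distinct set of atoms, giving 2 matches.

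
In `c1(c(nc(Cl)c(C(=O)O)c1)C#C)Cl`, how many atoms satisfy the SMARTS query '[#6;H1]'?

2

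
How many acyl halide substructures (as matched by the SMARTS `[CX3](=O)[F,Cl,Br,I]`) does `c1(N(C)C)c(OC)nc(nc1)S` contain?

0

[CX3](=O)[F,Cl,Br,I] is the SMARTS for an acyl halide: a carbonyl carbon bonded to a halogen.
No fragment in the molecule satisfies every constraint, giving 0 matches.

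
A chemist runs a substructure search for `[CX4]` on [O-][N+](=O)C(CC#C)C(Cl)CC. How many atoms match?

5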